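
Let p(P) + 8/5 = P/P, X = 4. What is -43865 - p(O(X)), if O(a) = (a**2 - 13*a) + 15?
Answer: -219322/5 ≈ -43864.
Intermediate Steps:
O(a) = 15 + a**2 - 13*a
p(P) = -3/5 (p(P) = -8/5 + P/P = -8/5 + 1 = -3/5)
-43865 - p(O(X)) = -43865 - 1*(-3/5) = -43865 + 3/5 = -219322/5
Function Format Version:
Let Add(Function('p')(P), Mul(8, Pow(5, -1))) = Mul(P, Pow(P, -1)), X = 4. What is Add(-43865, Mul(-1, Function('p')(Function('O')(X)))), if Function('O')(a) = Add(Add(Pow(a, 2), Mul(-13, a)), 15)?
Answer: Rational(-219322, 5) ≈ -43864.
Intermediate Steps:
Function('O')(a) = Add(15, Pow(a, 2), Mul(-13, a))
Function('p')(P) = Rational(-3, 5) (Function('p')(P) = Add(Rational(-8, 5), Mul(P, Pow(P, -1))) = Add(Rational(-8, 5), 1) = Rational(-3, 5))
Add(-43865, Mul(-1, Function('p')(Function('O')(X)))) = Add(-43865, Mul(-1, Rational(-3, 5))) = Add(-43865, Rational(3, 5)) = Rational(-219322, 5)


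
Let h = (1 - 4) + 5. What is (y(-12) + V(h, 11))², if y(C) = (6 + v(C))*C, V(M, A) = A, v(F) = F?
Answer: 6889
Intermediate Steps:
h = 2 (h = -3 + 5 = 2)
y(C) = C*(6 + C) (y(C) = (6 + C)*C = C*(6 + C))
(y(-12) + V(h, 11))² = (-12*(6 - 12) + 11)² = (-12*(-6) + 11)² = (72 + 11)² = 83² = 6889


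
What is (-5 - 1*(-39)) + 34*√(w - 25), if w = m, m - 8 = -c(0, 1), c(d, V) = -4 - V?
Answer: 34 + 68*I*√3 ≈ 34.0 + 117.78*I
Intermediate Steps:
m = 13 (m = 8 - (-4 - 1*1) = 8 - (-4 - 1) = 8 - 1*(-5) = 8 + 5 = 13)
w = 13
(-5 - 1*(-39)) + 34*√(w - 25) = (-5 - 1*(-39)) + 34*√(13 - 25) = (-5 + 39) + 34*√(-12) = 34 + 34*(2*I*√3) = 34 + 68*I*√3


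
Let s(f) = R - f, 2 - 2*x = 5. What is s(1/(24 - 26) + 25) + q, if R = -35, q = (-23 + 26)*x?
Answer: -64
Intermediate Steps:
x = -3/2 (x = 1 - ½*5 = 1 - 5/2 = -3/2 ≈ -1.5000)
q = -9/2 (q = (-23 + 26)*(-3/2) = 3*(-3/2) = -9/2 ≈ -4.5000)
s(f) = -35 - f
s(1/(24 - 26) + 25) + q = (-35 - (1/(24 - 26) + 25)) - 9/2 = (-35 - (1/(-2) + 25)) - 9/2 = (-35 - (-½ + 25)) - 9/2 = (-35 - 1*49/2) - 9/2 = (-35 - 49/2) - 9/2 = -119/2 - 9/2 = -64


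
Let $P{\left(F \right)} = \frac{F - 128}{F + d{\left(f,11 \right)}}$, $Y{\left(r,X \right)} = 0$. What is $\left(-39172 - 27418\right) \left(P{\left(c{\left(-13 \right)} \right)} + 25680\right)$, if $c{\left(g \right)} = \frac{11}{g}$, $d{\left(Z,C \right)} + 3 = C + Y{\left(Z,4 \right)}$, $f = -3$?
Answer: $- \frac{158921363350}{93} \approx -1.7088 \cdot 10^{9}$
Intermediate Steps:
$d{\left(Z,C \right)} = -3 + C$ ($d{\left(Z,C \right)} = -3 + \left(C + 0\right) = -3 + C$)
$P{\left(F \right)} = \frac{-128 + F}{8 + F}$ ($P{\left(F \right)} = \frac{F - 128}{F + \left(-3 + 11\right)} = \frac{-128 + F}{F + 8} = \frac{-128 + F}{8 + F}$)
$\left(-39172 - 27418\right) \left(P{\left(c{\left(-13 \right)} \right)} + 25680\right) = \left(-39172 - 27418\right) \left(\frac{-128 + \frac{11}{-13}}{8 + \frac{11}{-13}} + 25680\right) = - 66590 \left(\frac{-128 + 11 \left(- \frac{1}{13}\right)}{8 + 11 \left(- \frac{1}{13}\right)} + 25680\right) = - 66590 \left(\frac{-128 - \frac{11}{13}}{8 - \frac{11}{13}} + 25680\right) = - 66590 \left(\frac{1}{\frac{93}{13}} \left(- \frac{1675}{13}\right) + 25680\right) = - 66590 \left(\frac{13}{93} \left(- \frac{1675}{13}\right) + 25680\right) = - 66590 \left(- \frac{1675}{93} + 25680\right) = \left(-66590\right) \frac{2386565}{93} = - \frac{158921363350}{93}$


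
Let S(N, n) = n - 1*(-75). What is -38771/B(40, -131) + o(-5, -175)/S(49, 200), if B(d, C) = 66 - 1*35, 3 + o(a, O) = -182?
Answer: -2133552/1705 ≈ -1251.3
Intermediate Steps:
o(a, O) = -185 (o(a, O) = -3 - 182 = -185)
B(d, C) = 31 (B(d, C) = 66 - 35 = 31)
S(N, n) = 75 + n (S(N, n) = n + 75 = 75 + n)
-38771/B(40, -131) + o(-5, -175)/S(49, 200) = -38771/31 - 185/(75 + 200) = -38771*1/31 - 185/275 = -38771/31 - 185*1/275 = -38771/31 - 37/55 = -2133552/1705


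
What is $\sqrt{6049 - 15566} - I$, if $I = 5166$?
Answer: $-5166 + i \sqrt{9517} \approx -5166.0 + 97.555 i$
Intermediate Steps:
$\sqrt{6049 - 15566} - I = \sqrt{6049 - 15566} - 5166 = \sqrt{-9517} - 5166 = i \sqrt{9517} - 5166 = -5166 + i \sqrt{9517}$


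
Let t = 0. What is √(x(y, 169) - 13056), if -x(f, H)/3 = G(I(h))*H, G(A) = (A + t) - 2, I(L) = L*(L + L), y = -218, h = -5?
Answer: 4*I*√2337 ≈ 193.37*I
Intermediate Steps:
I(L) = 2*L² (I(L) = L*(2*L) = 2*L²)
G(A) = -2 + A (G(A) = (A + 0) - 2 = A - 2 = -2 + A)
x(f, H) = -144*H (x(f, H) = -3*(-2 + 2*(-5)²)*H = -3*(-2 + 2*25)*H = -3*(-2 + 50)*H = -144*H)
√(x(y, 169) - 13056) = √(-144*169 - 13056) = √(-24336 - 13056) = √(-37392) = 4*I*√2337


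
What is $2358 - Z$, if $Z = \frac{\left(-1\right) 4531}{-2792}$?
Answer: $\frac{6579005}{2792} \approx 2356.4$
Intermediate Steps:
$Z = \frac{4531}{2792}$ ($Z = \left(-4531\right) \left(- \frac{1}{2792}\right) = \frac{4531}{2792} \approx 1.6229$)
$2358 - Z = 2358 - \frac{4531}{2792} = \frac{6579005}{2792}$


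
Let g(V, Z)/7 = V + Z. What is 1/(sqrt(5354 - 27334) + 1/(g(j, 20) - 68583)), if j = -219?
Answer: -69976/107628159860481 - 9793281152*I*sqrt(5495)/107628159860481 ≈ -6.5016e-10 - 0.0067451*I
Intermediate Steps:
g(V, Z) = 7*V + 7*Z (g(V, Z) = 7*(V + Z) = 7*V + 7*Z)
1/(sqrt(5354 - 27334) + 1/(g(j, 20) - 68583)) = 1/(sqrt(5354 - 27334) + 1/((7*(-219) + 7*20) - 68583)) = 1/(sqrt(-21980) + 1/((-1533 + 140) - 68583)) = 1/(2*I*sqrt(5495) + 1/(-1393 - 68583)) = 1/(2*I*sqrt(5495) + 1/(-69976)) = 1/(2*I*sqrt(5495) - 1/69976) = 1/(-1/69976 + 2*I*sqrt(5495))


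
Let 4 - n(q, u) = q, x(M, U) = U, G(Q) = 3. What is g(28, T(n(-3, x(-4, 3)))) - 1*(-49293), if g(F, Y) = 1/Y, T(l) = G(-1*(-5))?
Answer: 147880/3 ≈ 49293.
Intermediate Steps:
n(q, u) = 4 - q
T(l) = 3
g(28, T(n(-3, x(-4, 3)))) - 1*(-49293) = 1/3 - 1*(-49293) = 1/3 + 49293 = 147880/3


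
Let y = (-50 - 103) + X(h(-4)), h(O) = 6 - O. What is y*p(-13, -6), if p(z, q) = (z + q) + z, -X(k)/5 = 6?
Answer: 5856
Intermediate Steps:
X(k) = -30 (X(k) = -5*6 = -30)
p(z, q) = q + 2*z (p(z, q) = (q + z) + z = q + 2*z)
y = -183 (y = (-50 - 103) - 30 = -153 - 30 = -183)
y*p(-13, -6) = -183*(-6 + 2*(-13)) = -183*(-6 - 26) = -183*(-32) = 5856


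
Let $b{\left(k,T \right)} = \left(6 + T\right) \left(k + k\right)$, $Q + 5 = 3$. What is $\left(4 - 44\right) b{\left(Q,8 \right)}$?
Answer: $2240$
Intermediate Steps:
$Q = -2$ ($Q = -5 + 3 = -2$)
$b{\left(k,T \right)} = 2 k \left(6 + T\right)$ ($b{\left(k,T \right)} = \left(6 + T\right) 2 k = 2 k \left(6 + T\right)$)
$\left(4 - 44\right) b{\left(Q,8 \right)} = \left(4 - 44\right) 2 \left(-2\right) \left(6 + 8\right) = - 40 \cdot 2 \left(-2\right) 14 = \left(-40\right) \left(-56\right) = 2240$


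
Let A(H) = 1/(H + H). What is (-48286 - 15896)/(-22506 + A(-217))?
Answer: 27854988/9767605 ≈ 2.8518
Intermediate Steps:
A(H) = 1/(2*H)
(-48286 - 15896)/(-22506 + A(-217)) = (-48286 - 15896)/(-22506 + (½)/(-217)) = -64182/(-22506 + (½)*(-1/217)) = -64182/(-22506 - 1/434) = -64182/(-9767605/434) = -64182*(-434/9767605) = 27854988/9767605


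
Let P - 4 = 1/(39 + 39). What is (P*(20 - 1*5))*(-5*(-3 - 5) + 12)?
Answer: 3130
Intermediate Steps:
P = 313/78 (P = 4 + 1/(39 + 39) = 4 + 1/78 = 313/78 ≈ 4.0128)
(P*(20 - 1*5))*(-5*(-3 - 5) + 12) = (313*(20 - 1*5)/78)*(-5*(-3 - 5) + 12) = (313*(20 - 5)/78)*(-5*(-8) + 12) = ((313/78)*15)*(40 + 12) = (1565/26)*52 = 3130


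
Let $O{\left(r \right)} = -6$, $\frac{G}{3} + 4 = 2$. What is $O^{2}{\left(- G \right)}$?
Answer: $36$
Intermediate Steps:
$G = -6$ ($G = -12 + 3 \cdot 2 = -12 + 6 = -6$)
$O^{2}{\left(- G \right)} = \left(-6\right)^{2} = 36$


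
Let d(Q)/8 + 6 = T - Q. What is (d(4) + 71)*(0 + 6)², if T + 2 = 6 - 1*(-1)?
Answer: 1116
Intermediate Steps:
T = 5 (T = -2 + (6 - 1*(-1)) = -2 + (6 + 1) = -2 + 7 = 5)
d(Q) = -8 - 8*Q (d(Q) = -48 + 8*(5 - Q) = -48 + (40 - 8*Q) = -8 - 8*Q)
(d(4) + 71)*(0 + 6)² = ((-8 - 8*4) + 71)*(0 + 6)² = ((-8 - 32) + 71)*6² = (-40 + 71)*36 = 31*36 = 1116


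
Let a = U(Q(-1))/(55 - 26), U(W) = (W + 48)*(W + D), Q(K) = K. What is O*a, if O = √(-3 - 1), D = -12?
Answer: -1222*I/29 ≈ -42.138*I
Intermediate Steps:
O = 2*I (O = √(-4) = 2*I ≈ 2.0*I)
U(W) = (-12 + W)*(48 + W) (U(W) = (W + 48)*(W - 12) = (48 + W)*(-12 + W) = (-12 + W)*(48 + W))
a = -611/29 (a = (-576 + (-1)² + 36*(-1))/(55 - 26) = (-576 + 1 - 36)/29 = -611*1/29 = -611/29 ≈ -21.069)
O*a = (2*I)*(-611/29) = -1222*I/29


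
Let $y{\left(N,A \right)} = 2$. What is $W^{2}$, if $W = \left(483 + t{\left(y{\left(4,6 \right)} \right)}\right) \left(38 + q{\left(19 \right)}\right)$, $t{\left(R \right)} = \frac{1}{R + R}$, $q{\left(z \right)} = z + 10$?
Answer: $\frac{16773099121}{16} \approx 1.0483 \cdot 10^{9}$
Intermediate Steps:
$q{\left(z \right)} = 10 + z$
$t{\left(R \right)} = \frac{1}{2 R}$
$W = \frac{129511}{4}$ ($W = \left(483 + \frac{1}{2 \cdot 2}\right) \left(38 + \left(10 + 19\right)\right) = \left(483 + \frac{1}{2} \cdot \frac{1}{2}\right) \left(38 + 29\right) = \left(483 + \frac{1}{4}\right) 67 = \frac{1933}{4} \cdot 67 = \frac{129511}{4} \approx 32378.0$)
$W^{2} = \left(\frac{129511}{4}\right)^{2} = \frac{16773099121}{16}$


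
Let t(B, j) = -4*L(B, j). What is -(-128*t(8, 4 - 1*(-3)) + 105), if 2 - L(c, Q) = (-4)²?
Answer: 7063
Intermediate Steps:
L(c, Q) = -14 (L(c, Q) = 2 - 1*(-4)² = 2 - 1*16 = 2 - 16 = -14)
t(B, j) = 56 (t(B, j) = -4*(-14) = 56)
-(-128*t(8, 4 - 1*(-3)) + 105) = -(-128*56 + 105) = -(-7168 + 105) = -1*(-7063) = 7063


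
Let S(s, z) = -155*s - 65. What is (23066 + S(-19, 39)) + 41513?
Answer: 67459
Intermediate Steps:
S(s, z) = -65 - 155*s
(23066 + S(-19, 39)) + 41513 = (23066 + (-65 - 155*(-19))) + 41513 = (23066 + (-65 + 2945)) + 41513 = (23066 + 2880) + 41513 = 25946 + 41513 = 67459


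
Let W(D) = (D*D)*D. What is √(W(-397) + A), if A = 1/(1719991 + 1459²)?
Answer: I*√57925973090307592610/962168 ≈ 7910.2*I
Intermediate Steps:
W(D) = D³ (W(D) = D²*D = D³)
A = 1/3848672 (A = 1/(1719991 + 2128681) = 1/3848672 ≈ 2.5983e-7)
√(W(-397) + A) = √((-397)³ + 1/3848672) = √(-62570773 + 1/3848672) = √(-240814382063455/3848672) = I*√57925973090307592610/962168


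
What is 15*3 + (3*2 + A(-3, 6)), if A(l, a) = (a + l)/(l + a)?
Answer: 52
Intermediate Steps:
A(l, a) = 1 (A(l, a) = (a + l)/(a + l) = 1)
15*3 + (3*2 + A(-3, 6)) = 15*3 + (3*2 + 1) = 45 + (6 + 1) = 45 + 7 = 52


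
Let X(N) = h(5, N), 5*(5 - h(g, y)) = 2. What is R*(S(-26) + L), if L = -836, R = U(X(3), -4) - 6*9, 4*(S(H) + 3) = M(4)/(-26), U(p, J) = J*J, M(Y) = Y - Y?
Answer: 31882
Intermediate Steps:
h(g, y) = 23/5 (h(g, y) = 5 - 1/5*2 = 5 - 2/5 = 23/5)
M(Y) = 0
X(N) = 23/5
U(p, J) = J**2
S(H) = -3 (S(H) = -3 + (0/(-26))/4 = -3 + (0*(-1/26))/4 = -3 + (1/4)*0 = -3 + 0 = -3)
R = -38 (R = (-4)**2 - 6*9 = 16 - 54 = -38)
R*(S(-26) + L) = -38*(-3 - 836) = -38*(-839) = 31882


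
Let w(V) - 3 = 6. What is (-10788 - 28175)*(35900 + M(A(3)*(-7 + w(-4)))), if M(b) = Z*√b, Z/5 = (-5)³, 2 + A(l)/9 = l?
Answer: -1398771700 + 73055625*√2 ≈ -1.2955e+9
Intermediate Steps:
w(V) = 9 (w(V) = 3 + 6 = 9)
A(l) = -18 + 9*l
Z = -625 (Z = 5*(-5)³ = 5*(-125) = -625)
M(b) = -625*√b
(-10788 - 28175)*(35900 + M(A(3)*(-7 + w(-4)))) = (-10788 - 28175)*(35900 - 625*√(-18 + 9*3)*√(-7 + 9)) = -38963*(35900 - 625*√2*√(-18 + 27)) = -38963*(35900 - 625*3*√2) = -38963*(35900 - 1875*√2) = -1398771700 + 73055625*√2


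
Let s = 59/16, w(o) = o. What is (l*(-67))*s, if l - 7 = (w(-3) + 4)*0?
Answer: -27671/16 ≈ -1729.4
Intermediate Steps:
s = 59/16 (s = 59*(1/16) = 59/16 ≈ 3.6875)
l = 7 (l = 7 + (-3 + 4)*0 = 7 + 1*0 = 7 + 0 = 7)
(l*(-67))*s = (7*(-67))*(59/16) = -469*59/16 = -27671/16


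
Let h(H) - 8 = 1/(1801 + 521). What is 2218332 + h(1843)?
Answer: 5150985481/2322 ≈ 2.2183e+6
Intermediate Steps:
h(H) = 18577/2322 (h(H) = 8 + 1/(1801 + 521) = 8 + 1/2322 = 18577/2322)
2218332 + h(1843) = 2218332 + 18577/2322 = 5150985481/2322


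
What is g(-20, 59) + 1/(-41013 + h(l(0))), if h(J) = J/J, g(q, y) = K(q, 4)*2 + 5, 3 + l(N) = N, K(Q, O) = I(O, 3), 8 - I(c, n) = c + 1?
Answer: 451131/41012 ≈ 11.000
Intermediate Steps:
I(c, n) = 7 - c (I(c, n) = 8 - (c + 1) = 8 - (1 + c) = 8 + (-1 - c) = 7 - c)
K(Q, O) = 7 - O
l(N) = -3 + N
g(q, y) = 11 (g(q, y) = (7 - 1*4)*2 + 5 = (7 - 4)*2 + 5 = 3*2 + 5 = 6 + 5 = 11)
h(J) = 1
g(-20, 59) + 1/(-41013 + h(l(0))) = 11 + 1/(-41013 + 1) = 11 + 1/(-41012) = 11 - 1/41012 = 451131/41012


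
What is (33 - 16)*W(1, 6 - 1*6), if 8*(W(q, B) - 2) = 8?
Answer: 51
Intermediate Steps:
W(q, B) = 3 (W(q, B) = 2 + (1/8)*8 = 2 + 1 = 3)
(33 - 16)*W(1, 6 - 1*6) = (33 - 16)*3 = 17*3 = 51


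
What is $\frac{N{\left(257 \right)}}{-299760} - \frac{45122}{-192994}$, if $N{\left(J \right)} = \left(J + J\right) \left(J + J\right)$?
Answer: $- \frac{4682809013}{7231485180} \approx -0.64756$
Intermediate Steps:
$N{\left(J \right)} = 4 J^{2}$ ($N{\left(J \right)} = 2 J 2 J = 4 J^{2}$)
$\frac{N{\left(257 \right)}}{-299760} - \frac{45122}{-192994} = \frac{4 \cdot 257^{2}}{-299760} - \frac{45122}{-192994} = 4 \cdot 66049 \left(- \frac{1}{299760}\right) - - \frac{22561}{96497} = 264196 \left(- \frac{1}{299760}\right) + \frac{22561}{96497} = - \frac{66049}{74940} + \frac{22561}{96497} = - \frac{4682809013}{7231485180}$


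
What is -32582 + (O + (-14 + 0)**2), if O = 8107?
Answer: -24279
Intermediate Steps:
-32582 + (O + (-14 + 0)**2) = -32582 + (8107 + (-14 + 0)**2) = -32582 + (8107 + (-14)**2) = -32582 + (8107 + 196) = -32582 + 8303 = -24279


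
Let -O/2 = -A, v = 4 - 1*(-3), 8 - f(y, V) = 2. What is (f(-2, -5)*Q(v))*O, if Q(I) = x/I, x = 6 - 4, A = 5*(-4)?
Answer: -480/7 ≈ -68.571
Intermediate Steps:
A = -20
f(y, V) = 6 (f(y, V) = 8 - 1*2 = 8 - 2 = 6)
v = 7 (v = 4 + 3 = 7)
O = -40 (O = -(-2)*(-20) = -2*20 = -40)
x = 2
Q(I) = 2/I
(f(-2, -5)*Q(v))*O = (6*(2/7))*(-40) = (12/7)*(-40) = -480/7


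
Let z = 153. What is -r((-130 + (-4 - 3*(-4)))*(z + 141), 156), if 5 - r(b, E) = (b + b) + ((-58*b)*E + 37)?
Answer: 324461960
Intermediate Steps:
r(b, E) = -32 - 2*b + 58*E*b (r(b, E) = 5 - ((b + b) + ((-58*b)*E + 37)) = 5 - (2*b + (-58*E*b + 37)) = 5 - (2*b + (37 - 58*E*b)) = 5 - (37 + 2*b - 58*E*b) = 5 + (-37 - 2*b + 58*E*b) = -32 - 2*b + 58*E*b)
-r((-130 + (-4 - 3*(-4)))*(z + 141), 156) = -(-32 - 2*(-130 + (-4 - 3*(-4)))*(153 + 141) + 58*156*((-130 + (-4 - 3*(-4)))*(153 + 141))) = -(-32 - 2*(-130 + (-4 + 12))*294 + 58*156*((-130 + (-4 + 12))*294)) = -(-32 - 2*(-130 + 8)*294 + 58*156*((-130 + 8)*294)) = -(-32 - (-244)*294 + 58*156*(-122*294)) = -(-32 - 2*(-35868) + 58*156*(-35868)) = -(-32 + 71736 - 324533664) = -1*(-324461960) = 324461960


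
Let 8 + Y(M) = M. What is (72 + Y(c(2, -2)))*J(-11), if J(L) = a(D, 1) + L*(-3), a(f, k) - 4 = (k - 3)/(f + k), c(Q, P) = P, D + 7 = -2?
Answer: 4619/2 ≈ 2309.5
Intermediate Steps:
D = -9 (D = -7 - 2 = -9)
Y(M) = -8 + M
a(f, k) = 4 + (-3 + k)/(f + k) (a(f, k) = 4 + (k - 3)/(f + k) = 4 + (-3 + k)/(f + k))
J(L) = 17/4 - 3*L (J(L) = (-3 + 4*(-9) + 5*1)/(-9 + 1) + L*(-3) = (-3 - 36 + 5)/(-8) - 3*L = -⅛*(-34) - 3*L = 17/4 - 3*L)
(72 + Y(c(2, -2)))*J(-11) = (72 + (-8 - 2))*(17/4 - 3*(-11)) = (72 - 10)*(17/4 + 33) = 62*(149/4) = 4619/2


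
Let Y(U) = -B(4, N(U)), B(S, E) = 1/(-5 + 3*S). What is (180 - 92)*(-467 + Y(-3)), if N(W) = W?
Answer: -287760/7 ≈ -41109.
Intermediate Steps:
Y(U) = -1/7 (Y(U) = -1/(-5 + 3*4) = -1/(-5 + 12) = -1/7)
(180 - 92)*(-467 + Y(-3)) = (180 - 92)*(-467 - 1/7) = 88*(-3270/7) = -287760/7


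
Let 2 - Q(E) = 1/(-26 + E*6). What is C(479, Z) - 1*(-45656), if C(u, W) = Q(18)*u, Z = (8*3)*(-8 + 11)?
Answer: 3821869/82 ≈ 46608.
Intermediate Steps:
Q(E) = 2 - 1/(-26 + 6*E) (Q(E) = 2 - 1/(-26 + E*6) = 2 - 1/(-26 + 6*E))
Z = 72 (Z = 24*3 = 72)
C(u, W) = 163*u/82 (C(u, W) = ((-53 + 12*18)/(2*(-13 + 3*18)))*u = ((-53 + 216)/(2*(-13 + 54)))*u = ((1/2)*163/41)*u = ((1/2)*(1/41)*163)*u = 163*u/82)
C(479, Z) - 1*(-45656) = (163/82)*479 - 1*(-45656) = 78077/82 + 45656 = 3821869/82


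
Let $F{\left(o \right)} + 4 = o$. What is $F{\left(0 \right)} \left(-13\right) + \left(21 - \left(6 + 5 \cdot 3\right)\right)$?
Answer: $52$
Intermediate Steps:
$F{\left(o \right)} = -4 + o$
$F{\left(0 \right)} \left(-13\right) + \left(21 - \left(6 + 5 \cdot 3\right)\right) = \left(-4 + 0\right) \left(-13\right) + \left(21 - \left(6 + 5 \cdot 3\right)\right) = \left(-4\right) \left(-13\right) + \left(21 - \left(6 + 15\right)\right) = 52 + \left(21 - 21\right) = 52 + 0 = 52$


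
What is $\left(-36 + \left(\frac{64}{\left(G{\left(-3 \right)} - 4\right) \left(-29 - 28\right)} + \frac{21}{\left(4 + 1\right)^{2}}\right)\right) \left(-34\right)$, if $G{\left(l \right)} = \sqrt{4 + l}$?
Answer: $\frac{5056106}{4275} \approx 1182.7$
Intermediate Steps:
$\left(-36 + \left(\frac{64}{\left(G{\left(-3 \right)} - 4\right) \left(-29 - 28\right)} + \frac{21}{\left(4 + 1\right)^{2}}\right)\right) \left(-34\right) = \left(-36 + \left(\frac{64}{\left(\sqrt{4 - 3} - 4\right) \left(-29 - 28\right)} + \frac{21}{\left(4 + 1\right)^{2}}\right)\right) \left(-34\right) = \left(-36 + \left(\frac{64}{\left(\sqrt{1} - 4\right) \left(-57\right)} + \frac{21}{5^{2}}\right)\right) \left(-34\right) = \left(-36 + \left(\frac{64}{\left(1 - 4\right) \left(-57\right)} + \frac{21}{25}\right)\right) \left(-34\right) = \left(-36 + \left(\frac{64}{\left(-3\right) \left(-57\right)} + 21 \cdot \frac{1}{25}\right)\right) \left(-34\right) = \left(-36 + \left(\frac{64}{171} + \frac{21}{25}\right)\right) \left(-34\right) = \left(-36 + \frac{5191}{4275}\right) \left(-34\right) = \left(- \frac{148709}{4275}\right) \left(-34\right) = \frac{5056106}{4275}$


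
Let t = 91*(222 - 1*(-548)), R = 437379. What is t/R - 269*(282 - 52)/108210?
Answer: -216426267/525875351 ≈ -0.41155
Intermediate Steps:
t = 70070 (t = 91*(222 + 548) = 91*770 = 70070)
t/R - 269*(282 - 52)/108210 = 70070/437379 - 269*(282 - 52)/108210 = 70070*(1/437379) - 269*230*(1/108210) = 70070/437379 - 61870*1/108210 = 70070/437379 - 6187/10821 = -216426267/525875351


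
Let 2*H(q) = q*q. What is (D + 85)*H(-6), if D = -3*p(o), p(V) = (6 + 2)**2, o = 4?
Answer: -1926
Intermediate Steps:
p(V) = 64 (p(V) = 8**2 = 64)
H(q) = q**2/2 (H(q) = (q*q)/2 = q**2/2)
D = -192 (D = -3*64 = -192)
(D + 85)*H(-6) = (-192 + 85)*((1/2)*(-6)**2) = -107*36/2 = -107*18 = -1926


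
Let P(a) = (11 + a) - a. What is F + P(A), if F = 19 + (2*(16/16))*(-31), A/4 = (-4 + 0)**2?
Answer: -32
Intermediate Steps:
A = 64 (A = 4*(-4 + 0)**2 = 4*(-4)**2 = 4*16 = 64)
P(a) = 11
F = -43 (F = 19 + (2*(16*(1/16)))*(-31) = 19 + (2*1)*(-31) = 19 + 2*(-31) = 19 - 62 = -43)
F + P(A) = -43 + 11 = -32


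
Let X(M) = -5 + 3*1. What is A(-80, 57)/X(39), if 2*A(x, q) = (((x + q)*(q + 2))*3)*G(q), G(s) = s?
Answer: 232047/4 ≈ 58012.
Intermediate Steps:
X(M) = -2 (X(M) = -5 + 3 = -2)
A(x, q) = 3*q*(2 + q)*(q + x)/2 (A(x, q) = ((((x + q)*(q + 2))*3)*q)/2 = ((((q + x)*(2 + q))*3)*q)/2 = ((((2 + q)*(q + x))*3)*q)/2 = ((3*(2 + q)*(q + x))*q)/2 = (3*q*(2 + q)*(q + x))/2 = 3*q*(2 + q)*(q + x)/2)
A(-80, 57)/X(39) = ((3/2)*57*(57² + 2*57 + 2*(-80) + 57*(-80)))/(-2) = ((3/2)*57*(3249 + 114 - 160 - 4560))*(-½) = ((3/2)*57*(-1357))*(-½) = -232047/2*(-½) = 232047/4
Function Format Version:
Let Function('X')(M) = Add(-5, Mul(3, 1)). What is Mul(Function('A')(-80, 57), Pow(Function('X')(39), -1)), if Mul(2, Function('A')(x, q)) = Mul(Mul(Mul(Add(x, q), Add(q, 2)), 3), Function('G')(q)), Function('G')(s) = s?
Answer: Rational(232047, 4) ≈ 58012.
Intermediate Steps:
Function('X')(M) = -2 (Function('X')(M) = Add(-5, 3) = -2)
Function('A')(x, q) = Mul(Rational(3, 2), q, Add(2, q), Add(q, x)) (Function('A')(x, q) = Mul(Rational(1, 2), Mul(Mul(Mul(Add(x, q), Add(q, 2)), 3), q)) = Mul(Rational(1, 2), Mul(Mul(Mul(Add(q, x), Add(2, q)), 3), q)) = Mul(Rational(1, 2), Mul(Mul(Mul(Add(2, q), Add(q, x)), 3), q)) = Mul(Rational(1, 2), Mul(Mul(3, Add(2, q), Add(q, x)), q)) = Mul(Rational(1, 2), Mul(3, q, Add(2, q), Add(q, x))) = Mul(Rational(3, 2), q, Add(2, q), Add(q, x)))
Mul(Function('A')(-80, 57), Pow(Function('X')(39), -1)) = Mul(Mul(Rational(3, 2), 57, Add(Pow(57, 2), Mul(2, 57), Mul(2, -80), Mul(57, -80))), Pow(-2, -1)) = Mul(Mul(Rational(3, 2), 57, Add(3249, 114, -160, -4560)), Rational(-1, 2)) = Mul(Mul(Rational(3, 2), 57, -1357), Rational(-1, 2)) = Mul(Rational(-232047, 2), Rational(-1, 2)) = Rational(232047, 4)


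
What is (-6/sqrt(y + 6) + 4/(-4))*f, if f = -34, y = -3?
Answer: 34 + 68*sqrt(3) ≈ 151.78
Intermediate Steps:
(-6/sqrt(y + 6) + 4/(-4))*f = (-6/sqrt(-3 + 6) + 4/(-4))*(-34) = (-6*sqrt(3)/3 + 4*(-1/4))*(-34) = (-2*sqrt(3) - 1)*(-34) = (-1 - 2*sqrt(3))*(-34) = 34 + 68*sqrt(3)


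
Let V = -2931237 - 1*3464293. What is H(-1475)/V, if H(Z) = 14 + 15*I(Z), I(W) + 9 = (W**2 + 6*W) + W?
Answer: -444923/87610 ≈ -5.0785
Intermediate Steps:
I(W) = -9 + W**2 + 7*W (I(W) = -9 + ((W**2 + 6*W) + W) = -9 + (W**2 + 7*W) = -9 + W**2 + 7*W)
H(Z) = -121 + 15*Z**2 + 105*Z (H(Z) = 14 + 15*(-9 + Z**2 + 7*Z) = 14 + (-135 + 15*Z**2 + 105*Z) = -121 + 15*Z**2 + 105*Z)
V = -6395530 (V = -2931237 - 3464293 = -6395530)
H(-1475)/V = (-121 + 15*(-1475)**2 + 105*(-1475))/(-6395530) = (-121 + 15*2175625 - 154875)*(-1/6395530) = (-121 + 32634375 - 154875)*(-1/6395530) = 32479379*(-1/6395530) = -444923/87610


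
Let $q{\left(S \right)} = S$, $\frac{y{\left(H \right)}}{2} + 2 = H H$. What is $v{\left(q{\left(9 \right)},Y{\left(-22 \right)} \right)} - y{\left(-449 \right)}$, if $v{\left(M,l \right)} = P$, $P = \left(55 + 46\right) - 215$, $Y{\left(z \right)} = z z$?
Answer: $-403312$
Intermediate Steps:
$Y{\left(z \right)} = z^{2}$
$y{\left(H \right)} = -4 + 2 H^{2}$ ($y{\left(H \right)} = -4 + 2 H H = -4 + 2 H^{2}$)
$P = -114$ ($P = 101 - 215 = -114$)
$v{\left(M,l \right)} = -114$
$v{\left(q{\left(9 \right)},Y{\left(-22 \right)} \right)} - y{\left(-449 \right)} = -114 - \left(-4 + 2 \left(-449\right)^{2}\right) = -114 - \left(-4 + 2 \cdot 201601\right) = -114 - \left(-4 + 403202\right) = -114 - 403198 = -403312$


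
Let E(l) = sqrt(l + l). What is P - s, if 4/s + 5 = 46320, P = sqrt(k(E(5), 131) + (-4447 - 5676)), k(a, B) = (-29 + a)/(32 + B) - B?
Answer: -4/46315 + I*sqrt(272443253 - 163*sqrt(10))/163 ≈ -8.6365e-5 + 101.26*I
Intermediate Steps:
E(l) = sqrt(2)*sqrt(l) (E(l) = sqrt(2*l) = sqrt(2)*sqrt(l))
k(a, B) = -B + (-29 + a)/(32 + B) (k(a, B) = (-29 + a)/(32 + B) - B = -B + (-29 + a)/(32 + B))
P = sqrt(-1671431/163 + sqrt(10)/163) (P = sqrt((-29 + sqrt(2)*sqrt(5) - 1*131**2 - 32*131)/(32 + 131) + (-4447 - 5676)) = sqrt((-29 + sqrt(10) - 1*17161 - 4192)/163 - 10123) = sqrt((-29 + sqrt(10) - 17161 - 4192)/163 - 10123) = sqrt((-21382 + sqrt(10))/163 - 10123) = sqrt((-21382/163 + sqrt(10)/163) - 10123) = sqrt(-1671431/163 + sqrt(10)/163) ≈ 101.26*I)
s = 4/46315 (s = 4/(-5 + 46320) = 4/46315 ≈ 8.6365e-5)
P - s = sqrt(-272443253 + 163*sqrt(10))/163 - 1*4/46315 = sqrt(-272443253 + 163*sqrt(10))/163 - 4/46315 = -4/46315 + sqrt(-272443253 + 163*sqrt(10))/163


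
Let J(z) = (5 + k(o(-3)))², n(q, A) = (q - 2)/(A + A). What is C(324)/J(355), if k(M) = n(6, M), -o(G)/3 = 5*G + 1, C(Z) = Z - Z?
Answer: 0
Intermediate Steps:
C(Z) = 0
o(G) = -3 - 15*G (o(G) = -3*(5*G + 1) = -3*(1 + 5*G) = -3 - 15*G)
n(q, A) = (-2 + q)/(2*A) (n(q, A) = (-2 + q)/((2*A)) = (-2 + q)*(1/(2*A)) = (-2 + q)/(2*A))
k(M) = 2/M (k(M) = (-2 + 6)/(2*M) = (½)*4/M = 2/M)
J(z) = 11236/441 (J(z) = (5 + 2/(-3 - 15*(-3)))² = (5 + 2/(-3 + 45))² = (5 + 2/42)² = (5 + 2*(1/42))² = (5 + 1/21)² = (106/21)² = 11236/441)
C(324)/J(355) = 0/(11236/441) = 0*(441/11236) = 0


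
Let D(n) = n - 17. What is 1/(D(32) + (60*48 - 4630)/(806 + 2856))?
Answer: 1831/26590 ≈ 0.068861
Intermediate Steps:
D(n) = -17 + n
1/(D(32) + (60*48 - 4630)/(806 + 2856)) = 1/((-17 + 32) + (60*48 - 4630)/(806 + 2856)) = 1/(15 + (2880 - 4630)/3662) = 1/(15 - 1750*1/3662) = 1/(15 - 875/1831) = 1/(26590/1831) = 1831/26590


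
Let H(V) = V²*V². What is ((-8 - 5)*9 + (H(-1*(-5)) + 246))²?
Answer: 568516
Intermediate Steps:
H(V) = V⁴
((-8 - 5)*9 + (H(-1*(-5)) + 246))² = ((-8 - 5)*9 + ((-1*(-5))⁴ + 246))² = (-13*9 + (5⁴ + 246))² = (-117 + (625 + 246))² = (-117 + 871)² = 754² = 568516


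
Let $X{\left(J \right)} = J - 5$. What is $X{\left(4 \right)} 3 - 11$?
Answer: $-14$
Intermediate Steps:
$X{\left(J \right)} = -5 + J$ ($X{\left(J \right)} = J - 5 = -5 + J$)
$X{\left(4 \right)} 3 - 11 = \left(-5 + 4\right) 3 - 11 = \left(-1\right) 3 - 11 = -3 - 11 = -14$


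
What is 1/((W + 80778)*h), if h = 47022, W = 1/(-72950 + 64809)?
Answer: 8141/30922311260334 ≈ 2.6327e-10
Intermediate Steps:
W = -1/8141 (W = 1/(-8141) = -1/8141 ≈ -0.00012283)
1/((W + 80778)*h) = 1/((-1/8141 + 80778)*47022) = (1/47022)/(657613697/8141) = (8141/657613697)*(1/47022) = 8141/30922311260334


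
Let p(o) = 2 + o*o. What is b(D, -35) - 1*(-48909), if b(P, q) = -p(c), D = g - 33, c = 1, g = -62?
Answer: 48906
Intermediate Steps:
p(o) = 2 + o²
D = -95 (D = -62 - 33 = -95)
b(P, q) = -3 (b(P, q) = -(2 + 1²) = -(2 + 1) = -1*3 = -3)
b(D, -35) - 1*(-48909) = -3 - 1*(-48909) = -3 + 48909 = 48906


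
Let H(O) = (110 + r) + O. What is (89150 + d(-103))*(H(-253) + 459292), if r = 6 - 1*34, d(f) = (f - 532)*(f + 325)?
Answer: -23791650220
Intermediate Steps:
d(f) = (-532 + f)*(325 + f)
r = -28 (r = 6 - 34 = -28)
H(O) = 82 + O (H(O) = (110 - 28) + O = 82 + O)
(89150 + d(-103))*(H(-253) + 459292) = (89150 + (-172900 + (-103)**2 - 207*(-103)))*((82 - 253) + 459292) = (89150 + (-172900 + 10609 + 21321))*(-171 + 459292) = (89150 - 140970)*459121 = -51820*459121 = -23791650220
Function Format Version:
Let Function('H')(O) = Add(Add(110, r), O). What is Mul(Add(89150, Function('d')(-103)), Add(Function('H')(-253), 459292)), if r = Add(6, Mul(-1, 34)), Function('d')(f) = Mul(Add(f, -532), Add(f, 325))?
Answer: -23791650220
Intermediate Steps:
Function('d')(f) = Mul(Add(-532, f), Add(325, f))
r = -28 (r = Add(6, -34) = -28)
Function('H')(O) = Add(82, O) (Function('H')(O) = Add(Add(110, -28), O) = Add(82, O))
Mul(Add(89150, Function('d')(-103)), Add(Function('H')(-253), 459292)) = Mul(Add(89150, Add(-172900, Pow(-103, 2), Mul(-207, -103))), Add(Add(82, -253), 459292)) = Mul(Add(89150, Add(-172900, 10609, 21321)), Add(-171, 459292)) = Mul(Add(89150, -140970), 459121) = Mul(-51820, 459121) = -23791650220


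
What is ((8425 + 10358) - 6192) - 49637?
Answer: -37046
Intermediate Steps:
((8425 + 10358) - 6192) - 49637 = (18783 - 6192) - 49637 = 12591 - 49637 = -37046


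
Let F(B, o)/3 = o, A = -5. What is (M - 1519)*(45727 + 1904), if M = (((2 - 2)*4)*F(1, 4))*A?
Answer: -72351489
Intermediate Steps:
F(B, o) = 3*o
M = 0 (M = (((2 - 2)*4)*(3*4))*(-5) = ((0*4)*12)*(-5) = (0*12)*(-5) = 0*(-5) = 0)
(M - 1519)*(45727 + 1904) = (0 - 1519)*(45727 + 1904) = -1519*47631 = -72351489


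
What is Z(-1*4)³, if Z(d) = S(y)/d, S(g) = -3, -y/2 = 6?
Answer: 27/64 ≈ 0.42188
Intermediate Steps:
y = -12 (y = -2*6 = -12)
Z(d) = -3/d
Z(-1*4)³ = (-3/((-1*4)))³ = (-3/(-4))³ = (-3*(-¼))³ = (¾)³ = 27/64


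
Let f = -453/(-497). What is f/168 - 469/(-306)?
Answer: 6549707/4258296 ≈ 1.5381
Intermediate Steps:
f = 453/497 (f = -453*(-1/497) = 453/497 ≈ 0.91147)
f/168 - 469/(-306) = (453/497)/168 - 469/(-306) = (453/497)*(1/168) - 469*(-1/306) = 151/27832 + 469/306 = 6549707/4258296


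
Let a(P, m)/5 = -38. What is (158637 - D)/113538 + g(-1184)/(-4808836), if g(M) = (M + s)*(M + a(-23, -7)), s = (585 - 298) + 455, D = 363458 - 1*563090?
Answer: 137825360765/45498801814 ≈ 3.0292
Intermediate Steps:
D = -199632 (D = 363458 - 563090 = -199632)
a(P, m) = -190 (a(P, m) = 5*(-38) = -190)
s = 742 (s = 287 + 455 = 742)
g(M) = (-190 + M)*(742 + M) (g(M) = (M + 742)*(M - 190) = (742 + M)*(-190 + M) = (-190 + M)*(742 + M))
(158637 - D)/113538 + g(-1184)/(-4808836) = (158637 - 1*(-199632))/113538 + (-140980 + (-1184)² + 552*(-1184))/(-4808836) = (158637 + 199632)*(1/113538) + (-140980 + 1401856 - 653568)*(-1/4808836) = 358269*(1/113538) + 607308*(-1/4808836) = 119423/37846 - 151827/1202209 = 137825360765/45498801814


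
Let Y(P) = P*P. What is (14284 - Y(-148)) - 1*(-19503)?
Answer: 11883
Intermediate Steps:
Y(P) = P²
(14284 - Y(-148)) - 1*(-19503) = (14284 - 1*(-148)²) - 1*(-19503) = (14284 - 1*21904) + 19503 = (14284 - 21904) + 19503 = -7620 + 19503 = 11883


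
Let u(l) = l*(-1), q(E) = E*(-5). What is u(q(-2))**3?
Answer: -1000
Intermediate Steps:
q(E) = -5*E
u(l) = -l
u(q(-2))**3 = (-(-5)*(-2))**3 = (-1*10)**3 = (-10)**3 = -1000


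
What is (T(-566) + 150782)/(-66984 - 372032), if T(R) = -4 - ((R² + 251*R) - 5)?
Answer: 27507/439016 ≈ 0.062656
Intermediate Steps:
T(R) = 1 - R² - 251*R (T(R) = -4 - (-5 + R² + 251*R) = -4 + (5 - R² - 251*R) = 1 - R² - 251*R)
(T(-566) + 150782)/(-66984 - 372032) = ((1 - 1*(-566)² - 251*(-566)) + 150782)/(-66984 - 372032) = ((1 - 1*320356 + 142066) + 150782)/(-439016) = ((1 - 320356 + 142066) + 150782)*(-1/439016) = (-178289 + 150782)*(-1/439016) = -27507*(-1/439016) = 27507/439016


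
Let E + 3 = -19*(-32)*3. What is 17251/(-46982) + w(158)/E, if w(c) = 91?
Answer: -2087593/6581094 ≈ -0.31721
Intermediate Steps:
E = 1821 (E = -3 - 19*(-32)*3 = -3 + 608*3 = -3 + 1824 = 1821)
17251/(-46982) + w(158)/E = 17251/(-46982) + 91/1821 = 17251*(-1/46982) + 91*(1/1821) = -1327/3614 + 91/1821 = -2087593/6581094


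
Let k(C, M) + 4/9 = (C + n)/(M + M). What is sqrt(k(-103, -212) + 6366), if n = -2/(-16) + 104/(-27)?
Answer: sqrt(92697968787)/3816 ≈ 79.786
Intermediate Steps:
n = -805/216 (n = -2*(-1/16) + 104*(-1/27) = 1/8 - 104/27 = -805/216 ≈ -3.7269)
k(C, M) = -4/9 + (-805/216 + C)/(2*M) (k(C, M) = -4/9 + (C - 805/216)/(M + M) = -4/9 + (-805/216 + C)/((2*M)) = -4/9 + (-805/216 + C)*(1/(2*M)) = -4/9 + (-805/216 + C)/(2*M))
sqrt(k(-103, -212) + 6366) = sqrt((1/432)*(-805 - 192*(-212) + 216*(-103))/(-212) + 6366) = sqrt((1/432)*(-1/212)*(-805 + 40704 - 22248) + 6366) = sqrt((1/432)*(-1/212)*17651 + 6366) = sqrt(-17651/91584 + 6366) = sqrt(583006093/91584) = sqrt(92697968787)/3816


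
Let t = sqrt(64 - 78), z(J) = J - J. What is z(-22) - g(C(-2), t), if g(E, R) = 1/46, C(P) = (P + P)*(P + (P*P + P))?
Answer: -1/46 ≈ -0.021739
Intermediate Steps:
z(J) = 0
t = I*sqrt(14) (t = sqrt(-14) = I*sqrt(14) ≈ 3.7417*I)
C(P) = 2*P*(P**2 + 2*P) (C(P) = (2*P)*(P + (P**2 + P)) = (2*P)*(P + (P + P**2)) = (2*P)*(P**2 + 2*P) = 2*P*(P**2 + 2*P))
g(E, R) = 1/46
z(-22) - g(C(-2), t) = 0 - 1*1/46 = 0 - 1/46 = -1/46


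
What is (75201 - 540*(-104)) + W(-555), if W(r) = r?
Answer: 130806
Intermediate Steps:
(75201 - 540*(-104)) + W(-555) = (75201 - 540*(-104)) - 555 = (75201 + 56160) - 555 = 131361 - 555 = 130806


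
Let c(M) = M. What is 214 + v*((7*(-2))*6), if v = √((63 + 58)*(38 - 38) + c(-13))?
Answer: 214 - 84*I*√13 ≈ 214.0 - 302.87*I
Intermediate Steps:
v = I*√13 (v = √((63 + 58)*(38 - 38) - 13) = √(121*0 - 13) = √(0 - 13) = √(-13) = I*√13 ≈ 3.6056*I)
214 + v*((7*(-2))*6) = 214 + (I*√13)*((7*(-2))*6) = 214 + (I*√13)*(-14*6) = 214 + (I*√13)*(-84) = 214 - 84*I*√13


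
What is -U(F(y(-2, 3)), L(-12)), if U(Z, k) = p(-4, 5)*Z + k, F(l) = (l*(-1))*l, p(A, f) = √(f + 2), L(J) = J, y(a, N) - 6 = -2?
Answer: 12 + 16*√7 ≈ 54.332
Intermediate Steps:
y(a, N) = 4 (y(a, N) = 6 - 2 = 4)
p(A, f) = √(2 + f)
F(l) = -l² (F(l) = (-l)*l = -l²)
U(Z, k) = k + Z*√7 (U(Z, k) = √(2 + 5)*Z + k = √7*Z + k = Z*√7 + k = k + Z*√7)
-U(F(y(-2, 3)), L(-12)) = -(-12 + (-1*4²)*√7) = -(-12 + (-1*16)*√7) = -(-12 - 16*√7) = 12 + 16*√7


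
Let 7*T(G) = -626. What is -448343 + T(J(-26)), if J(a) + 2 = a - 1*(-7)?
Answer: -3139027/7 ≈ -4.4843e+5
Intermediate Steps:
J(a) = 5 + a (J(a) = -2 + (a - 1*(-7)) = -2 + (a + 7) = -2 + (7 + a) = 5 + a)
T(G) = -626/7 (T(G) = (⅐)*(-626) = -626/7)
-448343 + T(J(-26)) = -448343 - 626/7 = -3139027/7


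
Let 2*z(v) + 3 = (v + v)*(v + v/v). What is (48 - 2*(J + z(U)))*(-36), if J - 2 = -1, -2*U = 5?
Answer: -1494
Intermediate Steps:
U = -5/2 (U = -1/2*5 = -5/2 ≈ -2.5000)
J = 1 (J = 2 - 1 = 1)
z(v) = -3/2 + v*(1 + v) (z(v) = -3/2 + ((v + v)*(v + v/v))/2 = -3/2 + ((2*v)*(v + 1))/2 = -3/2 + ((2*v)*(1 + v))/2 = -3/2 + (2*v*(1 + v))/2 = -3/2 + v*(1 + v))
(48 - 2*(J + z(U)))*(-36) = (48 - 2*(1 + (-3/2 - 5/2 + (-5/2)**2)))*(-36) = (48 - 2*(1 + (-3/2 - 5/2 + 25/4)))*(-36) = (48 - 2*(1 + 9/4))*(-36) = (48 - 2*13/4)*(-36) = (48 - 13/2)*(-36) = (83/2)*(-36) = -1494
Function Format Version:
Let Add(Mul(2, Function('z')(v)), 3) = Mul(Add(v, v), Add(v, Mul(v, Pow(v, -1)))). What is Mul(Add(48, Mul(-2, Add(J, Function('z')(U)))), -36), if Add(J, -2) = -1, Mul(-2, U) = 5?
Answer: -1494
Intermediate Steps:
U = Rational(-5, 2) (U = Mul(Rational(-1, 2), 5) = Rational(-5, 2) ≈ -2.5000)
J = 1 (J = Add(2, -1) = 1)
Function('z')(v) = Add(Rational(-3, 2), Mul(v, Add(1, v))) (Function('z')(v) = Add(Rational(-3, 2), Mul(Rational(1, 2), Mul(Add(v, v), Add(v, Mul(v, Pow(v, -1)))))) = Add(Rational(-3, 2), Mul(Rational(1, 2), Mul(Mul(2, v), Add(v, 1)))) = Add(Rational(-3, 2), Mul(Rational(1, 2), Mul(Mul(2, v), Add(1, v)))) = Add(Rational(-3, 2), Mul(Rational(1, 2), Mul(2, v, Add(1, v)))) = Add(Rational(-3, 2), Mul(v, Add(1, v))))
Mul(Add(48, Mul(-2, Add(J, Function('z')(U)))), -36) = Mul(Add(48, Mul(-2, Add(1, Add(Rational(-3, 2), Rational(-5, 2), Pow(Rational(-5, 2), 2))))), -36) = Mul(Add(48, Mul(-2, Add(1, Add(Rational(-3, 2), Rational(-5, 2), Rational(25, 4))))), -36) = Mul(Add(48, Mul(-2, Add(1, Rational(9, 4)))), -36) = Mul(Add(48, Mul(-2, Rational(13, 4))), -36) = Mul(Add(48, Rational(-13, 2)), -36) = Mul(Rational(83, 2), -36) = -1494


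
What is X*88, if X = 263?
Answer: 23144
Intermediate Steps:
X*88 = 263*88 = 23144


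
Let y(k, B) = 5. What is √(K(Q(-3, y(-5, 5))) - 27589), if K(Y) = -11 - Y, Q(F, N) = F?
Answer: I*√27597 ≈ 166.12*I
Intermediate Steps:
√(K(Q(-3, y(-5, 5))) - 27589) = √((-11 - 1*(-3)) - 27589) = √((-11 + 3) - 27589) = √(-8 - 27589) = √(-27597) = I*√27597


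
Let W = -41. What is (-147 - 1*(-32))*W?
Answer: 4715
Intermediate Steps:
(-147 - 1*(-32))*W = (-147 - 1*(-32))*(-41) = (-147 + 32)*(-41) = -115*(-41) = 4715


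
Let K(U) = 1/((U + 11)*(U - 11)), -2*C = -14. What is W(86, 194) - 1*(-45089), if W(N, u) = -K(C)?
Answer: 3246409/72 ≈ 45089.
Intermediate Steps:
C = 7 (C = -1/2*(-14) = 7)
K(U) = 1/((-11 + U)*(11 + U)) (K(U) = 1/((11 + U)*(-11 + U)) = 1/((-11 + U)*(11 + U)))
W(N, u) = 1/72 (W(N, u) = -1/(-121 + 7**2) = -1/(-121 + 49) = -1/(-72) = -1*(-1/72) = 1/72)
W(86, 194) - 1*(-45089) = 1/72 - 1*(-45089) = 1/72 + 45089 = 3246409/72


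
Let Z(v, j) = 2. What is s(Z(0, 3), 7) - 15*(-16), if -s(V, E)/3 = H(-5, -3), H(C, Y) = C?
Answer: 255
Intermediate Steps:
s(V, E) = 15 (s(V, E) = -3*(-5) = 15)
s(Z(0, 3), 7) - 15*(-16) = 15 - 15*(-16) = 15 + 240 = 255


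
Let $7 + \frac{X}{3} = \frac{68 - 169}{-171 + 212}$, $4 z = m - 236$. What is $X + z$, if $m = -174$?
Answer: $- \frac{10733}{82} \approx -130.89$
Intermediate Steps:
$z = - \frac{205}{2}$ ($z = \frac{-174 - 236}{4} = \frac{1}{4} \left(-410\right) = - \frac{205}{2} \approx -102.5$)
$X = - \frac{1164}{41}$ ($X = -21 + 3 \frac{68 - 169}{-171 + 212} = -21 + 3 \left(- \frac{101}{41}\right) = -21 - \frac{303}{41} = - \frac{1164}{41} \approx -28.39$)
$X + z = - \frac{1164}{41} - \frac{205}{2} = - \frac{10733}{82}$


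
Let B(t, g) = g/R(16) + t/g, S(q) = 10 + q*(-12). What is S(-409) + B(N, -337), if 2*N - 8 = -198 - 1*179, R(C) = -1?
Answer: 3542239/674 ≈ 5255.5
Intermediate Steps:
S(q) = 10 - 12*q
N = -369/2 (N = 4 + (-198 - 1*179)/2 = 4 + (-198 - 179)/2 = 4 + (½)*(-377) = 4 - 377/2 = -369/2 ≈ -184.50)
B(t, g) = -g + t/g (B(t, g) = g/(-1) + t/g = g*(-1) + t/g = -g + t/g)
S(-409) + B(N, -337) = (10 - 12*(-409)) + (-1*(-337) - 369/2/(-337)) = (10 + 4908) + (337 - 369/2*(-1/337)) = 4918 + (337 + 369/674) = 4918 + 227507/674 = 3542239/674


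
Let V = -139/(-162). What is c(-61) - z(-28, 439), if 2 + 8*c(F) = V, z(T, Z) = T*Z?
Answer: 15930247/1296 ≈ 12292.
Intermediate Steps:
V = 139/162 (V = -139*(-1/162) = 139/162 ≈ 0.85802)
c(F) = -185/1296 (c(F) = -¼ + (⅛)*(139/162) = -¼ + 139/1296 = -185/1296)
c(-61) - z(-28, 439) = -185/1296 - (-28)*439 = -185/1296 - 1*(-12292) = -185/1296 + 12292 = 15930247/1296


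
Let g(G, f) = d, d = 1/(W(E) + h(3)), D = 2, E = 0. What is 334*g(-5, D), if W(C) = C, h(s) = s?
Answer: 334/3 ≈ 111.33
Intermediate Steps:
d = 1/3 (d = 1/(0 + 3) = 1/3 ≈ 0.33333)
g(G, f) = 1/3
334*g(-5, D) = 334*(1/3) = 334/3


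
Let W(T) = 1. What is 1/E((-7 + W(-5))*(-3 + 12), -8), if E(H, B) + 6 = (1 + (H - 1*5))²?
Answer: 1/3358 ≈ 0.00029780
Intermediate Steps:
E(H, B) = -6 + (-4 + H)² (E(H, B) = -6 + (1 + (H - 1*5))² = -6 + (1 + (H - 5))² = -6 + (1 + (-5 + H))² = -6 + (-4 + H)²)
1/E((-7 + W(-5))*(-3 + 12), -8) = 1/(-6 + (-4 + (-7 + 1)*(-3 + 12))²) = 1/(-6 + (-4 - 6*9)²) = 1/(-6 + (-4 - 54)²) = 1/(-6 + (-58)²) = 1/(-6 + 3364) = 1/3358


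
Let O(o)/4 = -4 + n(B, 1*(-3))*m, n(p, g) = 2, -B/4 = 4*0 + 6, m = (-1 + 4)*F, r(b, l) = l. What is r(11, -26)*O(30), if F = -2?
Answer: 1664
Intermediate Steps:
m = -6 (m = (-1 + 4)*(-2) = 3*(-2) = -6)
B = -24 (B = -4*(4*0 + 6) = -4*(0 + 6) = -4*6 = -24)
O(o) = -64 (O(o) = 4*(-4 + 2*(-6)) = 4*(-4 - 12) = 4*(-16) = -64)
r(11, -26)*O(30) = -26*(-64) = 1664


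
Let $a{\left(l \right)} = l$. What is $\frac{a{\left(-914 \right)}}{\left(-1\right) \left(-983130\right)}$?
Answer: $- \frac{457}{491565} \approx -0.00092968$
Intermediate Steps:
$\frac{a{\left(-914 \right)}}{\left(-1\right) \left(-983130\right)} = - \frac{914}{\left(-1\right) \left(-983130\right)} = - \frac{914}{983130} = \left(-914\right) \frac{1}{983130} = - \frac{457}{491565}$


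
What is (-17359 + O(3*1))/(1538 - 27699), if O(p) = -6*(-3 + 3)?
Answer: 17359/26161 ≈ 0.66354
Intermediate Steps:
O(p) = 0 (O(p) = -6*0 = 0)
(-17359 + O(3*1))/(1538 - 27699) = (-17359 + 0)/(1538 - 27699) = -17359/(-26161) = -17359*(-1/26161) = 17359/26161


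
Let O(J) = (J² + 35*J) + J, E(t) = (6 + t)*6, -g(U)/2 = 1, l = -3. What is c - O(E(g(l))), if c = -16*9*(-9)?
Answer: -144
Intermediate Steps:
g(U) = -2 (g(U) = -2*1 = -2)
E(t) = 36 + 6*t
O(J) = J² + 36*J
c = 1296 (c = -144*(-9) = 1296)
c - O(E(g(l))) = 1296 - (36 + 6*(-2))*(36 + (36 + 6*(-2))) = 1296 - (36 - 12)*(36 + (36 - 12)) = 1296 - 24*(36 + 24) = 1296 - 24*60 = 1296 - 1*1440 = 1296 - 1440 = -144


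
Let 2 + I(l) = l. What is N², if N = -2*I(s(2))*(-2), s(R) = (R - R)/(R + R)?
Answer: 64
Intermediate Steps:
s(R) = 0 (s(R) = 0/((2*R)) = 0*(1/(2*R)) = 0)
I(l) = -2 + l
N = -8 (N = -2*(-2 + 0)*(-2) = -2*(-2)*(-2) = 4*(-2) = -8)
N² = (-8)² = 64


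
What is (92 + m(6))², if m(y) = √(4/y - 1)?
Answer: (276 + I*√3)²/9 ≈ 8463.7 + 106.23*I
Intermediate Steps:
m(y) = √(-1 + 4/y)
(92 + m(6))² = (92 + √((4 - 1*6)/6))² = (92 + √((4 - 6)/6))² = (92 + √((⅙)*(-2)))² = (92 + √(-⅓))² = (92 + I*√3/3)²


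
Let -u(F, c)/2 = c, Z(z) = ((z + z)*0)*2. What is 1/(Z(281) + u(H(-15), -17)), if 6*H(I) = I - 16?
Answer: 1/34 ≈ 0.029412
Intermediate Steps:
Z(z) = 0 (Z(z) = ((2*z)*0)*2 = 0*2 = 0)
H(I) = -8/3 + I/6 (H(I) = (I - 16)/6 = (-16 + I)/6 = -8/3 + I/6)
u(F, c) = -2*c
1/(Z(281) + u(H(-15), -17)) = 1/(0 - 2*(-17)) = 1/(0 + 34) = 1/34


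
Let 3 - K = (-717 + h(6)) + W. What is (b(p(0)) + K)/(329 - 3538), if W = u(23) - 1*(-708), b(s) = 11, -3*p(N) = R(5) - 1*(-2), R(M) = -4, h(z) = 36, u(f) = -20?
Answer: -7/3209 ≈ -0.0021814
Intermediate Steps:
p(N) = ⅔ (p(N) = -(-4 - 1*(-2))/3 = -(-4 + 2)/3 = -⅓*(-2) = ⅔)
W = 688 (W = -20 - 1*(-708) = -20 + 708 = 688)
K = -4 (K = 3 - ((-717 + 36) + 688) = 3 - (-681 + 688) = 3 - 1*7 = 3 - 7 = -4)
(b(p(0)) + K)/(329 - 3538) = (11 - 4)/(329 - 3538) = 7/(-3209) = 7*(-1/3209) = -7/3209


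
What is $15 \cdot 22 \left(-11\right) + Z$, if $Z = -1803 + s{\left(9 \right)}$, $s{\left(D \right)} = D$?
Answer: $-5424$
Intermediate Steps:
$Z = -1794$ ($Z = -1803 + 9 = -1794$)
$15 \cdot 22 \left(-11\right) + Z = 15 \cdot 22 \left(-11\right) - 1794 = 330 \left(-11\right) - 1794 = -3630 - 1794 = -5424$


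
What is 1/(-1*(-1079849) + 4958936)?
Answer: 1/6038785 ≈ 1.6560e-7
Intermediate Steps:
1/(-1*(-1079849) + 4958936) = 1/(1079849 + 4958936) = 1/6038785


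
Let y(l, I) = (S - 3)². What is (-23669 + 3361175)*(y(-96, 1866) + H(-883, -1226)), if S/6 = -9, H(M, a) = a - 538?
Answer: 4956196410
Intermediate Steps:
H(M, a) = -538 + a
S = -54 (S = 6*(-9) = -54)
y(l, I) = 3249 (y(l, I) = (-54 - 3)² = (-57)² = 3249)
(-23669 + 3361175)*(y(-96, 1866) + H(-883, -1226)) = (-23669 + 3361175)*(3249 + (-538 - 1226)) = 3337506*(3249 - 1764) = 3337506*1485 = 4956196410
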